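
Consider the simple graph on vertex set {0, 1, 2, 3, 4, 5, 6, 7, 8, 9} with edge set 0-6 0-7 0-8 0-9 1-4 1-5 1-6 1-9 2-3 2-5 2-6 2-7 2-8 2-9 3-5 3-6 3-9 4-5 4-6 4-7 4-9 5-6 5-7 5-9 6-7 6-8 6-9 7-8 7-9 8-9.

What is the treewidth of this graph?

4

A width-4 tree decomposition is:
Bags: B1 = {0, 6, 7, 8, 9}  B2 = {2, 6, 7, 8, 9}  B3 = {2, 5, 6, 7, 9}  B4 = {4, 5, 6, 7, 9}  B5 = {1, 4, 5, 6, 9}  B6 = {2, 3, 5, 6, 9}
Tree: B1–B2, B2–B3, B3–B4, B4–B5, B3–B6
The largest bag has 5 vertices, giving width 4; this decomposition certifies tw(G) ≤ 4. On the other hand G contains the 5-clique {0, 6, 7, 8, 9}. A clique must lie in a single bag of any decomposition, so no decomposition can have width below 4. Therefore the treewidth is 4.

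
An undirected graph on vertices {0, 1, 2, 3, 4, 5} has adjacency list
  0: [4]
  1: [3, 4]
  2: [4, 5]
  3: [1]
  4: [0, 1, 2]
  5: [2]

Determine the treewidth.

A width-1 tree decomposition is:
Bags: B1 = {0, 4}  B2 = {1, 4}  B3 = {2, 4}  B4 = {1, 3}  B5 = {2, 5}
Tree: B1–B2, B2–B3, B2–B4, B3–B5
The largest bag has 2 vertices, giving width 1; this decomposition certifies tw(G) ≤ 1. Since G has at least one edge (e.g. 0–4), it is not an edgeless graph, so tw(G) ≥ 1. Therefore the treewidth is 1.

1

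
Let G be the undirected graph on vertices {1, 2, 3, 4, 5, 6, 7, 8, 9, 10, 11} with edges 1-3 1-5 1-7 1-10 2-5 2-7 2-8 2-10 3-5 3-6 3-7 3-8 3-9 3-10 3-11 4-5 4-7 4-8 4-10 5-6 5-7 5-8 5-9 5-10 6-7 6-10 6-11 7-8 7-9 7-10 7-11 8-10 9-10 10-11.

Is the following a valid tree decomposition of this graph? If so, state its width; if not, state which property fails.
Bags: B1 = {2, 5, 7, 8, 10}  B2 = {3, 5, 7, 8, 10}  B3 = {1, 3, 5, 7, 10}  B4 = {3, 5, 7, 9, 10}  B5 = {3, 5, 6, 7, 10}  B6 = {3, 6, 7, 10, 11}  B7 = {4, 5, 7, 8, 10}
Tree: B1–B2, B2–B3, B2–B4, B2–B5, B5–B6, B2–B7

Checking the three conditions: (i) the bags cover all of {1, 2, 3, 4, 5, 6, 7, 8, 9, 10, 11}; (ii) for each edge, some bag contains both endpoints; (iii) the bags containing any fixed vertex form a subtree. All hold, so the decomposition is valid with width 5 − 1 = 4.

Yes; width 4.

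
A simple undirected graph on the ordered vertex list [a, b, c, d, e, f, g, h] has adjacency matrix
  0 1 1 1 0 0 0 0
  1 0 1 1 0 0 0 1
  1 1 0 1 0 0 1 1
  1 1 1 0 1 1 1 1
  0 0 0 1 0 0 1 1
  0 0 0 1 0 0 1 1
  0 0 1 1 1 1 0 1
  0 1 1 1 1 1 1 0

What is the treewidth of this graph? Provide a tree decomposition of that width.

Treewidth 3.
Bags: B1 = {d, f, g, h}  B2 = {c, d, g, h}  B3 = {b, c, d, h}  B4 = {d, e, g, h}  B5 = {a, b, c, d}
Tree: B1–B2, B2–B3, B2–B4, B3–B5

Each bag holds 4 vertices, so the decomposition has width 3, which upper-bounds the treewidth. Conversely, {d, e, g, h} is a clique of size 4, and the vertices of any clique must share a bag in every tree decomposition; so some bag has ≥ 4 vertices and tw(G) ≥ 3. Hence tw(G) = 3 exactly.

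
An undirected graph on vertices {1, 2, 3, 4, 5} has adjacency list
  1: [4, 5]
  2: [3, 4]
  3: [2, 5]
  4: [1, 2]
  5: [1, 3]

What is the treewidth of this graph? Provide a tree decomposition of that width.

The largest bag has 3 vertices, giving width 2; this decomposition certifies tw(G) ≤ 2. Since 2–4–1–5–3–2 is a cycle in G, G is not acyclic. Forests are exactly the graphs of treewidth ≤ 1, so tw(G) ≥ 2. Hence tw(G) = 2 exactly.

Treewidth 2.
One such decomposition:
Bags: B1 = {1, 2, 4}  B2 = {1, 2, 5}  B3 = {2, 3, 5}
Tree: B1–B2, B2–B3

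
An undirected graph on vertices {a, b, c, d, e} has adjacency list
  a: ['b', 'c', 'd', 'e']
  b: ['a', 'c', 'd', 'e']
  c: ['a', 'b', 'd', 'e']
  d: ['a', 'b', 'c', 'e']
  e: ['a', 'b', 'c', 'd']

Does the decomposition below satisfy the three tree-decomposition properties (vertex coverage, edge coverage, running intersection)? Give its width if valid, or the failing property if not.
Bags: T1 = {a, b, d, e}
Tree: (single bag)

A tree decomposition must satisfy three properties: every vertex lies in some bag; for every edge, both endpoints lie together in some bag; and for every vertex, the bags containing it form a connected subtree. Here vertex c appears in no bag, so the decomposition is invalid.

No — vertex c appears in no bag.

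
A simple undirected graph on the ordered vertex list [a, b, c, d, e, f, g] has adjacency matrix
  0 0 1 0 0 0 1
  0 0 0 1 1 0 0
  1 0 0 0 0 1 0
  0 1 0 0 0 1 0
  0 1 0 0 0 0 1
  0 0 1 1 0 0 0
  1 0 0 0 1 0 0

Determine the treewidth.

2

A width-2 tree decomposition is:
Bags: B1 = {c, d, f}  B2 = {a, c, d}  B3 = {a, d, g}  B4 = {d, e, g}  B5 = {b, d, e}
Tree: B1–B2, B2–B3, B3–B4, B4–B5
Each bag holds 3 vertices, so the decomposition has width 2, which upper-bounds the treewidth. For the lower bound, G contains the cycle d–f–c–a–g–e–b–d, so G is not a forest; only forests have treewidth ≤ 1, hence tw(G) ≥ 2. Combining the bounds, tw(G) = 2.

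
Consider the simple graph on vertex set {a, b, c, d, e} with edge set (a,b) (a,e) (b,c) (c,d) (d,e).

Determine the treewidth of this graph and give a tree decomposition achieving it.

Treewidth 2.
One such decomposition:
Bags: B1 = {b, c, d}  B2 = {b, d, e}  B3 = {a, b, e}
Tree: B1–B2, B2–B3

Each bag holds 3 vertices, so the decomposition has width 2, which upper-bounds the treewidth. The edges b–c–d–e–a–b form a cycle, so G is not a tree and its treewidth is at least 2. Therefore the treewidth is 2.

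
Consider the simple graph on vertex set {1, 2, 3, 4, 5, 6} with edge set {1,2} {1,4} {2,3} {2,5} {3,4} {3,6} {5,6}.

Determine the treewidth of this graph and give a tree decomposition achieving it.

Treewidth 2.
One optimal decomposition is:
Bags: B1 = {2, 5, 6}  B2 = {2, 3, 6}  B3 = {1, 2, 3}  B4 = {1, 3, 4}
Tree: B1–B2, B2–B3, B3–B4

Every bag has size at most 3, so the width is 3 − 1 = 2 and tw(G) ≤ 2. The edges 5–6–3–2–5 form a cycle, so G is not a tree and its treewidth is at least 2. Hence tw(G) = 2 exactly.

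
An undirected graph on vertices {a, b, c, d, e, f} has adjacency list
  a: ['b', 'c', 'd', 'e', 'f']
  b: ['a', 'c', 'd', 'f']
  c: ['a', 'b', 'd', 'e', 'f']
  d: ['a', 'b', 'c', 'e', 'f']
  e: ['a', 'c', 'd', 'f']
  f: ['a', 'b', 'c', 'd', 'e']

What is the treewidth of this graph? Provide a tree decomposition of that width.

Each bag holds 5 vertices, so the decomposition has width 4, which upper-bounds the treewidth. For the lower bound, the 5 vertices {a, c, d, e, f} are pairwise adjacent, and any tree decomposition puts a clique entirely inside one bag — forcing width ≥ 4. Therefore the treewidth is 4.

Treewidth 4.
One such decomposition:
Bags: B1 = {a, b, c, d, f}  B2 = {a, c, d, e, f}
Tree: B1–B2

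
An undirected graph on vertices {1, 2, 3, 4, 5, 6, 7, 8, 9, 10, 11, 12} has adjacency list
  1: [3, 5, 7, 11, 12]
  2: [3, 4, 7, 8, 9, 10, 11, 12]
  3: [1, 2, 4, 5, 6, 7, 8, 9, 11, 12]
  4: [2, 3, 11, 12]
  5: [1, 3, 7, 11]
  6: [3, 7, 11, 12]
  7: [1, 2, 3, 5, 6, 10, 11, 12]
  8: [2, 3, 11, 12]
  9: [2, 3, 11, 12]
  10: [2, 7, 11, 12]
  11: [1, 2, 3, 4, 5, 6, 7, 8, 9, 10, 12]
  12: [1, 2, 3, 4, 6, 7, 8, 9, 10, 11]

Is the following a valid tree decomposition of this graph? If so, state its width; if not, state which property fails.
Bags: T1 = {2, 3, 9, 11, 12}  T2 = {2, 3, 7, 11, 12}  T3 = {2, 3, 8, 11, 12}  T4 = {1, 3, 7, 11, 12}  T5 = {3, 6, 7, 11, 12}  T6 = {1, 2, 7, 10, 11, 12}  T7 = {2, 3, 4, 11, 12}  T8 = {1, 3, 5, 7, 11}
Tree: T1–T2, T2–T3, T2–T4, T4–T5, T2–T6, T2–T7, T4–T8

No — bags containing vertex 1 are not connected in the tree.

A tree decomposition must satisfy three properties: every vertex lies in some bag; for every edge, both endpoints lie together in some bag; and for every vertex, the bags containing it form a connected subtree. Here bags containing vertex 1 are not connected in the tree, so the decomposition is invalid.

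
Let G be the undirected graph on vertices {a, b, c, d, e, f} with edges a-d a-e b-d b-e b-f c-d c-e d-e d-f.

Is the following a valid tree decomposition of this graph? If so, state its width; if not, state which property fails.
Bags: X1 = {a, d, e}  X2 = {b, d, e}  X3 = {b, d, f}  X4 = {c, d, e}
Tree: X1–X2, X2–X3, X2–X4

Every vertex of G appears in some bag (union = {a, b, c, d, e, f}); every edge is covered by a bag; and for each vertex v the set of bags containing v is connected in the bag tree. The decomposition is therefore valid. The largest bag has 3 vertices, so the width is 2.

Yes; width 2.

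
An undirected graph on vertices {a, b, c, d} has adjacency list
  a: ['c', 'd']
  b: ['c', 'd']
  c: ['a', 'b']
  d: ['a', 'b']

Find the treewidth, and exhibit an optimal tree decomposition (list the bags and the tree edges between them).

Treewidth 2.
Bags: B1 = {a, b, c}  B2 = {a, b, d}
Tree: B1–B2

Each bag holds 3 vertices, so the decomposition has width 2, which upper-bounds the treewidth. For the lower bound, G contains the cycle b–c–a–d–b, so G is not a forest; only forests have treewidth ≤ 1, hence tw(G) ≥ 2. The upper and lower bounds meet at 2, so that is the treewidth.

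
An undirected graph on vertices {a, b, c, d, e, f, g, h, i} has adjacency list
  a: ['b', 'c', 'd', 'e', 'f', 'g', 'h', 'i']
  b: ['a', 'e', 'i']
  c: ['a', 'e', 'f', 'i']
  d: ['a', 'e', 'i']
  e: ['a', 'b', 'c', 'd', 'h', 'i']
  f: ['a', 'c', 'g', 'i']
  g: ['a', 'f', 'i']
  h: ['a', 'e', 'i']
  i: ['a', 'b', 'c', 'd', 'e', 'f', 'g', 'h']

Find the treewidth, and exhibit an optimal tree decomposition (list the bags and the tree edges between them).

Every bag has size at most 4, so the width is 4 − 1 = 3 and tw(G) ≤ 3. For the lower bound, the 4 vertices {a, f, g, i} are pairwise adjacent, and any tree decomposition puts a clique entirely inside one bag — forcing width ≥ 3. Combining the bounds, tw(G) = 3.

Treewidth 3.
One such decomposition:
Bags: B1 = {a, f, g, i}  B2 = {a, c, f, i}  B3 = {a, c, e, i}  B4 = {a, b, e, i}  B5 = {a, e, h, i}  B6 = {a, d, e, i}
Tree: B1–B2, B2–B3, B3–B4, B3–B5, B3–B6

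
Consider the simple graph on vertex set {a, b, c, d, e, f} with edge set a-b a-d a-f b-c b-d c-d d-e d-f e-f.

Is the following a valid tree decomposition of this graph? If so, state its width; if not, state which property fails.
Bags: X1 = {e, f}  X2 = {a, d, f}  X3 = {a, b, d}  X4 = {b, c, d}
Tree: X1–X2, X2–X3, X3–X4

A tree decomposition must satisfy three properties: every vertex lies in some bag; for every edge, both endpoints lie together in some bag; and for every vertex, the bags containing it form a connected subtree. Here edge (d,e) lies in no bag, so the decomposition is invalid.

No — edge (d,e) lies in no bag.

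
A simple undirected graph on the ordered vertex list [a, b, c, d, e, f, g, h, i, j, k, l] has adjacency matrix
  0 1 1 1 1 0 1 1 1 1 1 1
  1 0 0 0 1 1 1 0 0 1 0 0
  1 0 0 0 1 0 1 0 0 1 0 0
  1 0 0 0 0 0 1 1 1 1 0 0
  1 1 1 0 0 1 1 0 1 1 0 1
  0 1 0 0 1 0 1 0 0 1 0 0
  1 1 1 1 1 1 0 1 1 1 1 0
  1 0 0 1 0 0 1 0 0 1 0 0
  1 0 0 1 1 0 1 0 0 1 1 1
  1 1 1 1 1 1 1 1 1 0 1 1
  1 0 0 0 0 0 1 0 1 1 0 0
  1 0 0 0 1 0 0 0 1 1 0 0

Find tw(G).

4

A width-4 tree decomposition is:
Bags: B1 = {a, g, i, j, k}  B2 = {a, e, g, i, j}  B3 = {a, d, g, i, j}  B4 = {a, d, g, h, j}  B5 = {a, b, e, g, j}  B6 = {a, c, e, g, j}  B7 = {a, e, i, j, l}  B8 = {b, e, f, g, j}
Tree: B1–B2, B1–B3, B3–B4, B2–B5, B2–B6, B2–B7, B5–B8
Each bag holds 5 vertices, so the decomposition has width 4, which upper-bounds the treewidth. On the other hand G contains the 5-clique {a, d, g, h, j}. A clique must lie in a single bag of any decomposition, so no decomposition can have width below 4. Combining the bounds, tw(G) = 4.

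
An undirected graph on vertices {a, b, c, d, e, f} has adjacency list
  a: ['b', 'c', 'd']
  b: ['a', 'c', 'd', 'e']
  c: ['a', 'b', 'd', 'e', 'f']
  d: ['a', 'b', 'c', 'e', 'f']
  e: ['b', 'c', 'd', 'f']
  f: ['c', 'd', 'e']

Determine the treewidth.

3

A width-3 tree decomposition is:
Bags: B1 = {a, b, c, d}  B2 = {b, c, d, e}  B3 = {c, d, e, f}
Tree: B1–B2, B2–B3
Every bag has size at most 4, so the width is 4 − 1 = 3 and tw(G) ≤ 3. For the lower bound, the 4 vertices {c, d, e, f} are pairwise adjacent, and any tree decomposition puts a clique entirely inside one bag — forcing width ≥ 3. Therefore the treewidth is 3.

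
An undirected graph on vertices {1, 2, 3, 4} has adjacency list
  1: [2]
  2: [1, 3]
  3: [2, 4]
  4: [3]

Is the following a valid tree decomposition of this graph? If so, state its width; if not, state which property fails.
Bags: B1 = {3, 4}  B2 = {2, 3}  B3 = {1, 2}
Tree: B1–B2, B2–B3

Yes; width 1.

Every vertex of G appears in some bag (union = {1, 2, 3, 4}); every edge is covered by a bag; and for each vertex v the set of bags containing v is connected in the bag tree. The decomposition is therefore valid. The largest bag has 2 vertices, so the width is 1.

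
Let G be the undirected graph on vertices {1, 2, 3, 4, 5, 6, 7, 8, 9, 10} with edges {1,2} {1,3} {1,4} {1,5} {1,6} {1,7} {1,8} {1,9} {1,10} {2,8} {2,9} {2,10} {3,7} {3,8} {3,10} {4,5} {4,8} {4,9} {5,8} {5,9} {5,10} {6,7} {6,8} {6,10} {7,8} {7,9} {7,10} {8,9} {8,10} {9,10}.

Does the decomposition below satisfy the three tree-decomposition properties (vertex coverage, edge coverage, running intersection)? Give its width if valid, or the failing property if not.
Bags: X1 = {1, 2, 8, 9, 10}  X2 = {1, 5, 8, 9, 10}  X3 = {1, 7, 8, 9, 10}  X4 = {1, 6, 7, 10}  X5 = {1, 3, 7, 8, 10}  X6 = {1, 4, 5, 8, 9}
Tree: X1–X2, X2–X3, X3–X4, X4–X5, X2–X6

No — edge (8,6) lies in no bag.

A tree decomposition must satisfy three properties: every vertex lies in some bag; for every edge, both endpoints lie together in some bag; and for every vertex, the bags containing it form a connected subtree. Here edge (8,6) lies in no bag, so the decomposition is invalid.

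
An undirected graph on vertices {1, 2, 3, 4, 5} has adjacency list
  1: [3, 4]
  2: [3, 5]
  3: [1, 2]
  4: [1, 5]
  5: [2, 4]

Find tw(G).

2

A width-2 tree decomposition is:
Bags: B1 = {2, 4, 5}  B2 = {1, 2, 4}  B3 = {1, 2, 3}
Tree: B1–B2, B2–B3
Each bag holds 3 vertices, so the decomposition has width 2, which upper-bounds the treewidth. The edges 2–5–4–1–3–2 form a cycle, so G is not a tree and its treewidth is at least 2. Therefore the treewidth is 2.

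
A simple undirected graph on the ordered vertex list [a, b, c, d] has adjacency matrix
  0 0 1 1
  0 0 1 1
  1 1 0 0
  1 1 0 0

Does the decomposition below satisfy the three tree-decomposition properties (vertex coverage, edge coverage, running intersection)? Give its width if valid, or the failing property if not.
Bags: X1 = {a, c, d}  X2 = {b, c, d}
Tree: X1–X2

Checking the three conditions: (i) the bags cover all of {a, b, c, d}; (ii) for each edge, some bag contains both endpoints; (iii) the bags containing any fixed vertex form a subtree. All hold, so the decomposition is valid with width 3 − 1 = 2.

Yes; width 2.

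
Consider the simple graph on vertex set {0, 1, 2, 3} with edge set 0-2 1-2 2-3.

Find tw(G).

1

A width-1 tree decomposition is:
Bags: B1 = {1, 2}  B2 = {0, 2}  B3 = {2, 3}
Tree: B1–B2, B1–B3
Each bag holds 2 vertices, so the decomposition has width 1, which upper-bounds the treewidth. Since G has at least one edge (e.g. 1–2), it is not an edgeless graph, so tw(G) ≥ 1. Combining the bounds, tw(G) = 1.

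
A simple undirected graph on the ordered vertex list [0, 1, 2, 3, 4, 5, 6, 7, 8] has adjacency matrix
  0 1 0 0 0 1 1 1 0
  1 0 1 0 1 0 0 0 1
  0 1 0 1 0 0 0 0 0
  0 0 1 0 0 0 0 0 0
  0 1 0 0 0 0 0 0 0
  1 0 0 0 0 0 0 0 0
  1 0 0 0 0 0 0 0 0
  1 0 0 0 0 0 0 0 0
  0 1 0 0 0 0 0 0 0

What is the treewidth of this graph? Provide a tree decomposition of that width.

Each bag holds 2 vertices, so the decomposition has width 1, which upper-bounds the treewidth. G has an edge, so its treewidth is at least 1. Hence tw(G) = 1 exactly.

Treewidth 1.
One optimal decomposition is:
Bags: B1 = {1, 2}  B2 = {0, 1}  B3 = {2, 3}  B4 = {1, 4}  B5 = {1, 8}  B6 = {0, 7}  B7 = {0, 5}  B8 = {0, 6}
Tree: B1–B2, B1–B3, B1–B4, B1–B5, B2–B6, B6–B7, B7–B8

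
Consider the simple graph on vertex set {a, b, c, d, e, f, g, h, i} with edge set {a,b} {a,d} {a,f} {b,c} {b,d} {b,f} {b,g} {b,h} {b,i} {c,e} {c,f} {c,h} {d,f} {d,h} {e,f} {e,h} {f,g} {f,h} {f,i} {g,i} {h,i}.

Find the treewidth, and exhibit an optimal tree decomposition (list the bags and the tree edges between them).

Each bag holds 4 vertices, so the decomposition has width 3, which upper-bounds the treewidth. For the lower bound, the 4 vertices {c, e, f, h} are pairwise adjacent, and any tree decomposition puts a clique entirely inside one bag — forcing width ≥ 3. Hence tw(G) = 3 exactly.

Treewidth 3.
Bags: B1 = {b, c, f, h}  B2 = {b, d, f, h}  B3 = {c, e, f, h}  B4 = {b, f, h, i}  B5 = {b, f, g, i}  B6 = {a, b, d, f}
Tree: B1–B2, B1–B3, B1–B4, B4–B5, B2–B6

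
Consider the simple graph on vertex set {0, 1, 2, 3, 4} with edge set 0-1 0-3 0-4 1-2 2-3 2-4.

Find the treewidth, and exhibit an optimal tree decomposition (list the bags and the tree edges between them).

Treewidth 2.
One optimal decomposition is:
Bags: B1 = {0, 2, 4}  B2 = {0, 2, 3}  B3 = {0, 1, 2}
Tree: B1–B2, B2–B3

Each bag holds 3 vertices, so the decomposition has width 2, which upper-bounds the treewidth. For the lower bound, G contains the cycle 4–2–3–0–4, so G is not a forest; only forests have treewidth ≤ 1, hence tw(G) ≥ 2. Therefore the treewidth is 2.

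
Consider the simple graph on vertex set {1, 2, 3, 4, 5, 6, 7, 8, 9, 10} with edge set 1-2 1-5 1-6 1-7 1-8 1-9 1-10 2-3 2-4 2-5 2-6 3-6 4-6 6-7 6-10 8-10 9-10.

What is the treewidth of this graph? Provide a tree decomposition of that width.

Treewidth 2.
One such decomposition:
Bags: B1 = {2, 4, 6}  B2 = {1, 2, 6}  B3 = {1, 2, 5}  B4 = {1, 6, 10}  B5 = {2, 3, 6}  B6 = {1, 6, 7}  B7 = {1, 8, 10}  B8 = {1, 9, 10}
Tree: B1–B2, B2–B3, B2–B4, B2–B5, B2–B6, B4–B7, B4–B8

Each bag holds 3 vertices, so the decomposition has width 2, which upper-bounds the treewidth. For the lower bound, the 3 vertices {1, 8, 10} are pairwise adjacent, and any tree decomposition puts a clique entirely inside one bag — forcing width ≥ 2. The upper and lower bounds meet at 2, so that is the treewidth.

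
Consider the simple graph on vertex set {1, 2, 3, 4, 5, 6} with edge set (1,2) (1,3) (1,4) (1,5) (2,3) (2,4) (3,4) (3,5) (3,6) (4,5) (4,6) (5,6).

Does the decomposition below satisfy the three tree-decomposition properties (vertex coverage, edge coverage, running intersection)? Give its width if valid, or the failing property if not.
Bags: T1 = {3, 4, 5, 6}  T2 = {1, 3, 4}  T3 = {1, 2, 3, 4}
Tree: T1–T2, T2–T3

A tree decomposition must satisfy three properties: every vertex lies in some bag; for every edge, both endpoints lie together in some bag; and for every vertex, the bags containing it form a connected subtree. Here edge (5,1) lies in no bag, so the decomposition is invalid.

No — edge (5,1) lies in no bag.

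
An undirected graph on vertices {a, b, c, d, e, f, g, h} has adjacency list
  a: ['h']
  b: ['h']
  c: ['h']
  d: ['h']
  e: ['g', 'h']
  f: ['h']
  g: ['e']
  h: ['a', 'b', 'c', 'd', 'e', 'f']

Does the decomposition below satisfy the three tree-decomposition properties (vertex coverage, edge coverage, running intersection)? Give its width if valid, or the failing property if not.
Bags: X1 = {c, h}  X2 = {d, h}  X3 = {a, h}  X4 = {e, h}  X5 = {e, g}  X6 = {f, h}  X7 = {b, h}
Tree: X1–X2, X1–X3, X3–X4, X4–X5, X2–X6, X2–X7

Every vertex of G appears in some bag (union = {a, b, c, d, e, f, g, h}); every edge is covered by a bag; and for each vertex v the set of bags containing v is connected in the bag tree. The decomposition is therefore valid. The largest bag has 2 vertices, so the width is 1.

Yes; width 1.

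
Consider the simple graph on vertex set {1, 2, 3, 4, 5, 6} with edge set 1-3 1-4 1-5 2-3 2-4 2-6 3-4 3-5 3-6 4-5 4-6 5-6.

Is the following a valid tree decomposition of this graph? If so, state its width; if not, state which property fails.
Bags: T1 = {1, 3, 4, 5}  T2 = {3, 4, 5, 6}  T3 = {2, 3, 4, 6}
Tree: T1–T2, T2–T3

Every vertex of G appears in some bag (union = {1, 2, 3, 4, 5, 6}); every edge is covered by a bag; and for each vertex v the set of bags containing v is connected in the bag tree. The decomposition is therefore valid. The largest bag has 4 vertices, so the width is 3.

Yes; width 3.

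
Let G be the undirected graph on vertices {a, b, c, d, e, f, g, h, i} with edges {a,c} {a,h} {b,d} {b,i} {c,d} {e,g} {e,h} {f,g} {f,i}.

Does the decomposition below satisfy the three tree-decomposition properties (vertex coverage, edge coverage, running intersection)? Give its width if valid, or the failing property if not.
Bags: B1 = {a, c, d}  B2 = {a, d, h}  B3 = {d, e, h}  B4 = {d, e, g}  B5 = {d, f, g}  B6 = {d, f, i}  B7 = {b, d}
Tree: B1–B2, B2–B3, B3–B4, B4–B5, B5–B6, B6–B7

A tree decomposition must satisfy three properties: every vertex lies in some bag; for every edge, both endpoints lie together in some bag; and for every vertex, the bags containing it form a connected subtree. Here edge (i,b) lies in no bag, so the decomposition is invalid.

No — edge (i,b) lies in no bag.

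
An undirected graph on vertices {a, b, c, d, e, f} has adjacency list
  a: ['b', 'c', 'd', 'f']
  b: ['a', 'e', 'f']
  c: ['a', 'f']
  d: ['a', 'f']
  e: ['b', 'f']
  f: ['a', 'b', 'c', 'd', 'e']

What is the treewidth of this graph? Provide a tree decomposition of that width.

Treewidth 2.
One optimal decomposition is:
Bags: B1 = {a, b, f}  B2 = {a, d, f}  B3 = {b, e, f}  B4 = {a, c, f}
Tree: B1–B2, B1–B3, B1–B4

Every bag has size at most 3, so the width is 3 − 1 = 2 and tw(G) ≤ 2. Conversely, {b, e, f} is a clique of size 3, and the vertices of any clique must share a bag in every tree decomposition; so some bag has ≥ 3 vertices and tw(G) ≥ 2. Combining the bounds, tw(G) = 2.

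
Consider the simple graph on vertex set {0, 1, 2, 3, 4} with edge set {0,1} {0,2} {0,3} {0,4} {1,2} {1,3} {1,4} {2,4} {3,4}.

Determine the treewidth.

3

A width-3 tree decomposition is:
Bags: B1 = {0, 1, 2, 4}  B2 = {0, 1, 3, 4}
Tree: B1–B2
Every bag has size at most 4, so the width is 4 − 1 = 3 and tw(G) ≤ 3. For the lower bound, the 4 vertices {0, 1, 2, 4} are pairwise adjacent, and any tree decomposition puts a clique entirely inside one bag — forcing width ≥ 3. The upper and lower bounds meet at 3, so that is the treewidth.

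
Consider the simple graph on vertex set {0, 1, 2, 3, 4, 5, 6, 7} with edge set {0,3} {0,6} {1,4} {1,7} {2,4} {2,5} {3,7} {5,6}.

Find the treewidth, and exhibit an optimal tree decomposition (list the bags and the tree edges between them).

Each bag holds 3 vertices, so the decomposition has width 2, which upper-bounds the treewidth. The edges 0–6–5–2–4–1–7–3–0 form a cycle, so G is not a tree and its treewidth is at least 2. Hence tw(G) = 2 exactly.

Treewidth 2.
One such decomposition:
Bags: B1 = {0, 5, 6}  B2 = {0, 2, 5}  B3 = {0, 2, 4}  B4 = {0, 1, 4}  B5 = {0, 1, 7}  B6 = {0, 3, 7}
Tree: B1–B2, B2–B3, B3–B4, B4–B5, B5–B6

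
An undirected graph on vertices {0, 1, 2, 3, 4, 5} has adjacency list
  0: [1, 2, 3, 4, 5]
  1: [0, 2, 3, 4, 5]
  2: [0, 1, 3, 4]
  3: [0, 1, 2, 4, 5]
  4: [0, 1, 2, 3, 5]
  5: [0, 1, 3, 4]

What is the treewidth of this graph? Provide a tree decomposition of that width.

Treewidth 4.
One optimal decomposition is:
Bags: B1 = {0, 1, 3, 4, 5}  B2 = {0, 1, 2, 3, 4}
Tree: B1–B2

The largest bag has 5 vertices, giving width 4; this decomposition certifies tw(G) ≤ 4. Conversely, {0, 1, 2, 3, 4} is a clique of size 5, and the vertices of any clique must share a bag in every tree decomposition; so some bag has ≥ 5 vertices and tw(G) ≥ 4. The upper and lower bounds meet at 4, so that is the treewidth.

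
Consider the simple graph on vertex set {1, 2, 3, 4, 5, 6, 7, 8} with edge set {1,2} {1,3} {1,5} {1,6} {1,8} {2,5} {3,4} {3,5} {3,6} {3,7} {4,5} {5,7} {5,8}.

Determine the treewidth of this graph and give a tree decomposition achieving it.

The largest bag has 3 vertices, giving width 2; this decomposition certifies tw(G) ≤ 2. For the lower bound, the 3 vertices {1, 5, 8} are pairwise adjacent, and any tree decomposition puts a clique entirely inside one bag — forcing width ≥ 2. Combining the bounds, tw(G) = 2.

Treewidth 2.
One such decomposition:
Bags: B1 = {1, 3, 5}  B2 = {3, 4, 5}  B3 = {1, 3, 6}  B4 = {3, 5, 7}  B5 = {1, 5, 8}  B6 = {1, 2, 5}
Tree: B1–B2, B1–B3, B1–B4, B1–B5, B1–B6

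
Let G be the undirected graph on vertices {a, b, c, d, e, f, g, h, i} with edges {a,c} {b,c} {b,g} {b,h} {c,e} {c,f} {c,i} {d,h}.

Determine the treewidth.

A width-1 tree decomposition is:
Bags: B1 = {b, c}  B2 = {b, h}  B3 = {c, i}  B4 = {b, g}  B5 = {d, h}  B6 = {a, c}  B7 = {c, e}  B8 = {c, f}
Tree: B1–B2, B1–B3, B2–B4, B2–B5, B3–B6, B1–B7, B1–B8
Each bag holds 2 vertices, so the decomposition has width 1, which upper-bounds the treewidth. Any graph with an edge has treewidth ≥ 1, and G has the edge c–b. Therefore the treewidth is 1.

1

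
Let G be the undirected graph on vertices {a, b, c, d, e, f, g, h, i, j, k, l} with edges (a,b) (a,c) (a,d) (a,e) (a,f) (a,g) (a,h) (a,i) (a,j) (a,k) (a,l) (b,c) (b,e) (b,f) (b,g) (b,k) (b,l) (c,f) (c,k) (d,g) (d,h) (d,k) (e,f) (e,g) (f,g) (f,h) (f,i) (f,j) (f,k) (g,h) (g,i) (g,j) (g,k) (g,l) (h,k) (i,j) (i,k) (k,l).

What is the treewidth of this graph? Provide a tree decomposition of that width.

The largest bag has 5 vertices, giving width 4; this decomposition certifies tw(G) ≤ 4. Conversely, {a, d, g, h, k} is a clique of size 5, and the vertices of any clique must share a bag in every tree decomposition; so some bag has ≥ 5 vertices and tw(G) ≥ 4. The upper and lower bounds meet at 4, so that is the treewidth.

Treewidth 4.
Bags: B1 = {a, f, g, i, j}  B2 = {a, f, g, i, k}  B3 = {a, f, g, h, k}  B4 = {a, b, f, g, k}  B5 = {a, b, g, k, l}  B6 = {a, b, e, f, g}  B7 = {a, b, c, f, k}  B8 = {a, d, g, h, k}
Tree: B1–B2, B2–B3, B3–B4, B4–B5, B4–B6, B4–B7, B3–B8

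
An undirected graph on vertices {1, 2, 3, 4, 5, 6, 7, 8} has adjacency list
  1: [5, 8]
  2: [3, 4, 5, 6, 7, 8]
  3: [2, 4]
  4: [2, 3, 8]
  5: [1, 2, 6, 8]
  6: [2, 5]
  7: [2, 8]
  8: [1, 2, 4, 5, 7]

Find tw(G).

2

A width-2 tree decomposition is:
Bags: B1 = {2, 7, 8}  B2 = {2, 5, 8}  B3 = {2, 4, 8}  B4 = {2, 3, 4}  B5 = {2, 5, 6}  B6 = {1, 5, 8}
Tree: B1–B2, B1–B3, B3–B4, B2–B5, B2–B6
Each bag holds 3 vertices, so the decomposition has width 2, which upper-bounds the treewidth. Conversely, {1, 5, 8} is a clique of size 3, and the vertices of any clique must share a bag in every tree decomposition; so some bag has ≥ 3 vertices and tw(G) ≥ 2. Therefore the treewidth is 2.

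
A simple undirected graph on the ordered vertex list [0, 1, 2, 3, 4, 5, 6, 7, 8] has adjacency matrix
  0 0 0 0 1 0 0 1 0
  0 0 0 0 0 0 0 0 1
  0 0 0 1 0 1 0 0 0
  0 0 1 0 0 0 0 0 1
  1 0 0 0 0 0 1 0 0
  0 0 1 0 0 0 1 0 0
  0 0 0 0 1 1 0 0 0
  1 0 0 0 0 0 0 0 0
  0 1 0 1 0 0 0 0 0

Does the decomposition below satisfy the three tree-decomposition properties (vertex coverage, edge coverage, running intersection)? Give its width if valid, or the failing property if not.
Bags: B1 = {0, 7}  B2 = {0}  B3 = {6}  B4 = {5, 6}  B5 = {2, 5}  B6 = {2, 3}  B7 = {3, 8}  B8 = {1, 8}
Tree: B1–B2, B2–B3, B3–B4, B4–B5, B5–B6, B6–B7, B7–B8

A tree decomposition must satisfy three properties: every vertex lies in some bag; for every edge, both endpoints lie together in some bag; and for every vertex, the bags containing it form a connected subtree. Here vertex 4 appears in no bag, so the decomposition is invalid.

No — vertex 4 appears in no bag.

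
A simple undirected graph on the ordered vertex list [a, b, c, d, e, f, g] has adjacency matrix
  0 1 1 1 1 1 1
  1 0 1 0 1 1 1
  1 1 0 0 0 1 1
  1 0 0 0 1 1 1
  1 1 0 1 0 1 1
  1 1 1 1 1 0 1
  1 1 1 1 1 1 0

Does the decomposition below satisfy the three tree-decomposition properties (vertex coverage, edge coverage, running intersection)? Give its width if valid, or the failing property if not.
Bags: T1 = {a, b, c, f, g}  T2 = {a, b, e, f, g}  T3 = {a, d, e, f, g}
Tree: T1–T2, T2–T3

Yes; width 4.

Checking the three conditions: (i) the bags cover all of {a, b, c, d, e, f, g}; (ii) for each edge, some bag contains both endpoints; (iii) the bags containing any fixed vertex form a subtree. All hold, so the decomposition is valid with width 5 − 1 = 4.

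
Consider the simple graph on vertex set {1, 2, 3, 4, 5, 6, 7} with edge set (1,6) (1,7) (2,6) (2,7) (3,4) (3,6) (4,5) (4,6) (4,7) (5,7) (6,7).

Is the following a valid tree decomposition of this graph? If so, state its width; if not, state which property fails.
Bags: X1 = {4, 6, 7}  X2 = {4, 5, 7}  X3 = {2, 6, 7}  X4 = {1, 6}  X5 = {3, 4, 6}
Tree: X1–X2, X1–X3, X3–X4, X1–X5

No — edge (7,1) lies in no bag.

A tree decomposition must satisfy three properties: every vertex lies in some bag; for every edge, both endpoints lie together in some bag; and for every vertex, the bags containing it form a connected subtree. Here edge (7,1) lies in no bag, so the decomposition is invalid.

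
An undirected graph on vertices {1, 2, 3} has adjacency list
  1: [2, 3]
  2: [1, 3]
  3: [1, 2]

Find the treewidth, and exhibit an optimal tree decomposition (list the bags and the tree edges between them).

Treewidth 2.
One such decomposition:
Bags: B1 = {1, 2, 3}
Tree: (single bag)

A single bag containing all 3 vertices is trivially a valid decomposition of width 2. Conversely, {1, 2, 3} is a clique of size 3, and the vertices of any clique must share a bag in every tree decomposition; so some bag has ≥ 3 vertices and tw(G) ≥ 2. The upper and lower bounds meet at 2, so that is the treewidth.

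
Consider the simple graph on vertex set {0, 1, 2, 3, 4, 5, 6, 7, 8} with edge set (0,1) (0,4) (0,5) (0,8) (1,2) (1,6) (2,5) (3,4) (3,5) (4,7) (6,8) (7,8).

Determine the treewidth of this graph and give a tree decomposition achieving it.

Treewidth 3.
One such decomposition:
Bags: B1 = {2, 3, 4, 5}  B2 = {0, 2, 4, 5}  B3 = {0, 1, 2, 4}  B4 = {0, 1, 4, 7}  B5 = {0, 1, 7, 8}  B6 = {1, 6, 7, 8}
Tree: B1–B2, B2–B3, B3–B4, B4–B5, B5–B6

Every bag has size at most 4, so the width is 4 − 1 = 3 and tw(G) ≤ 3. For the lower bound: the 4 vertex sets {2,3,5}, {4}, {0}, {1,6,7,8} are disjoint, each induces a connected subgraph, and every pair is joined by at least one edge of G. Contracting each set to a single vertex therefore yields K_{4} as a minor, and since treewidth is minor-monotone, tw(G) ≥ tw(K_{4}) = 3. The upper and lower bounds meet at 3, so that is the treewidth.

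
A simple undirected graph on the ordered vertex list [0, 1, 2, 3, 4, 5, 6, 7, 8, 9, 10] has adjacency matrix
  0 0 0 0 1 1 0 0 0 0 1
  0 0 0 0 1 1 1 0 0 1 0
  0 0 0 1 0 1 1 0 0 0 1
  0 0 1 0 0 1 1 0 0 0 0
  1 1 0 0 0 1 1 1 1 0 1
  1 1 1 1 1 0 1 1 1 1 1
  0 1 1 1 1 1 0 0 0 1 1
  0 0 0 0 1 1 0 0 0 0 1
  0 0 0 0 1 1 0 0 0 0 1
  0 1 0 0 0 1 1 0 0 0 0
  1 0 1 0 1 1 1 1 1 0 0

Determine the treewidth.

3

A width-3 tree decomposition is:
Bags: B1 = {4, 5, 6, 10}  B2 = {4, 5, 7, 10}  B3 = {0, 4, 5, 10}  B4 = {2, 5, 6, 10}  B5 = {2, 3, 5, 6}  B6 = {1, 4, 5, 6}  B7 = {1, 5, 6, 9}  B8 = {4, 5, 8, 10}
Tree: B1–B2, B1–B3, B1–B4, B4–B5, B1–B6, B6–B7, B2–B8
Every bag has size at most 4, so the width is 4 − 1 = 3 and tw(G) ≤ 3. For the lower bound, the 4 vertices {1, 5, 6, 9} are pairwise adjacent, and any tree decomposition puts a clique entirely inside one bag — forcing width ≥ 3. Combining the bounds, tw(G) = 3.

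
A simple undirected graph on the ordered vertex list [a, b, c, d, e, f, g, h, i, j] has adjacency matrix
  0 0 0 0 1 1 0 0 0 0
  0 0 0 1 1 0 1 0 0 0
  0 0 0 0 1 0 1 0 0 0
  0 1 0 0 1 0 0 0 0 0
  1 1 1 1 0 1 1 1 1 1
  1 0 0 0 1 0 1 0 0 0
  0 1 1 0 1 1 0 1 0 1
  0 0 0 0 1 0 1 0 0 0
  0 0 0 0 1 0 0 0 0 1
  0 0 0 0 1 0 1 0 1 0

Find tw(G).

A width-2 tree decomposition is:
Bags: B1 = {e, g, j}  B2 = {c, e, g}  B3 = {b, e, g}  B4 = {e, g, h}  B5 = {e, f, g}  B6 = {a, e, f}  B7 = {b, d, e}  B8 = {e, i, j}
Tree: B1–B2, B2–B3, B3–B4, B1–B5, B5–B6, B3–B7, B1–B8
Each bag holds 3 vertices, so the decomposition has width 2, which upper-bounds the treewidth. On the other hand G contains the 3-clique {b, d, e}. A clique must lie in a single bag of any decomposition, so no decomposition can have width below 2. Therefore the treewidth is 2.

2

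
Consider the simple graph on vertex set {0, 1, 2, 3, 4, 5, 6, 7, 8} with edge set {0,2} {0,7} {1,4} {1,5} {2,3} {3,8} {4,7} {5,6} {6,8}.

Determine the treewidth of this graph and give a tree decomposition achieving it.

Treewidth 2.
One such decomposition:
Bags: B1 = {0, 4, 7}  B2 = {0, 1, 4}  B3 = {0, 1, 5}  B4 = {0, 5, 6}  B5 = {0, 6, 8}  B6 = {0, 3, 8}  B7 = {0, 2, 3}
Tree: B1–B2, B2–B3, B3–B4, B4–B5, B5–B6, B6–B7

The largest bag has 3 vertices, giving width 2; this decomposition certifies tw(G) ≤ 2. For the lower bound, G contains the cycle 0–7–4–1–5–6–8–3–2–0, so G is not a forest; only forests have treewidth ≤ 1, hence tw(G) ≥ 2. The upper and lower bounds meet at 2, so that is the treewidth.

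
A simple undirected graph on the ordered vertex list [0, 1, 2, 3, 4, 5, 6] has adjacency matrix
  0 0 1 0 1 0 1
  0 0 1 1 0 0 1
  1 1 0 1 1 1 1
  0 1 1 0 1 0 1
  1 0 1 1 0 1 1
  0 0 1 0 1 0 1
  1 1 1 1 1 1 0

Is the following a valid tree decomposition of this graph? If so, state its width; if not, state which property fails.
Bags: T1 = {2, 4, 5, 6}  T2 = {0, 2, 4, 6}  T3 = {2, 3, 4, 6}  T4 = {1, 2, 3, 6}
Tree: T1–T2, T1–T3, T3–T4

Yes; width 3.

Every vertex of G appears in some bag (union = {0, 1, 2, 3, 4, 5, 6}); every edge is covered by a bag; and for each vertex v the set of bags containing v is connected in the bag tree. The decomposition is therefore valid. The largest bag has 4 vertices, so the width is 3.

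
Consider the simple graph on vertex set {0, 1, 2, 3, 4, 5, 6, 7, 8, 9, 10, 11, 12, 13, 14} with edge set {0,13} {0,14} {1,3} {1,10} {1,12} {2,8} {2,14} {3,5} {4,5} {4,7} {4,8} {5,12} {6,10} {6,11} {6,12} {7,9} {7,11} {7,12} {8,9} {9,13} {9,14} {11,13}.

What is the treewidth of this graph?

A width-3 tree decomposition is:
Bags: B1 = {0, 2, 8, 14}  B2 = {0, 8, 9, 14}  B3 = {0, 8, 9, 13}  B4 = {4, 8, 9, 13}  B5 = {4, 7, 9, 13}  B6 = {4, 7, 11, 13}  B7 = {4, 5, 7, 11}  B8 = {5, 7, 11, 12}  B9 = {5, 6, 11, 12}  B10 = {3, 5, 6, 12}  B11 = {1, 3, 6, 12}  B12 = {1, 3, 6, 10}
Tree: B1–B2, B2–B3, B3–B4, B4–B5, B5–B6, B6–B7, B7–B8, B8–B9, B9–B10, B10–B11, B11–B12
The largest bag has 4 vertices, giving width 3; this decomposition certifies tw(G) ≤ 3. For the lower bound: the 4 vertex sets {0,2,14}, {8}, {9}, {4,7,11,13} are disjoint, each induces a connected subgraph, and every pair is joined by at least one edge of G. Contracting each set to a single vertex therefore yields K_{4} as a minor, and since treewidth is minor-monotone, tw(G) ≥ tw(K_{4}) = 3. Therefore the treewidth is 3.

3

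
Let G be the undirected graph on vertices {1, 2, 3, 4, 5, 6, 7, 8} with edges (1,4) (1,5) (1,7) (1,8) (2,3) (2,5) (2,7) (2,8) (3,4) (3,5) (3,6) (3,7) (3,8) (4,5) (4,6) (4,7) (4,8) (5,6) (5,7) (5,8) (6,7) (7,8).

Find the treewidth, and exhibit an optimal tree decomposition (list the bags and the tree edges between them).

Each bag holds 5 vertices, so the decomposition has width 4, which upper-bounds the treewidth. On the other hand G contains the 5-clique {1, 4, 5, 7, 8}. A clique must lie in a single bag of any decomposition, so no decomposition can have width below 4. The upper and lower bounds meet at 4, so that is the treewidth.

Treewidth 4.
One optimal decomposition is:
Bags: B1 = {3, 4, 5, 7, 8}  B2 = {1, 4, 5, 7, 8}  B3 = {2, 3, 5, 7, 8}  B4 = {3, 4, 5, 6, 7}
Tree: B1–B2, B1–B3, B1–B4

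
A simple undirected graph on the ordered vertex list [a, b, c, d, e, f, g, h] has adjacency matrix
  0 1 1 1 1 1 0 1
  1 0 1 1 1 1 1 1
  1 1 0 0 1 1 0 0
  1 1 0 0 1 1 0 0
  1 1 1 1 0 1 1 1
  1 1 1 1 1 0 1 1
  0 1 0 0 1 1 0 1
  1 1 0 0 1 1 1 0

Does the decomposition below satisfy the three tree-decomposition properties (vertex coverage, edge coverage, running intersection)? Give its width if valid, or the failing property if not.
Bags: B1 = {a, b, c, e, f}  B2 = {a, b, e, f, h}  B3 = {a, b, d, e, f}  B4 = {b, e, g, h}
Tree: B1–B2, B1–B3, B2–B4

No — edge (f,g) lies in no bag.

A tree decomposition must satisfy three properties: every vertex lies in some bag; for every edge, both endpoints lie together in some bag; and for every vertex, the bags containing it form a connected subtree. Here edge (f,g) lies in no bag, so the decomposition is invalid.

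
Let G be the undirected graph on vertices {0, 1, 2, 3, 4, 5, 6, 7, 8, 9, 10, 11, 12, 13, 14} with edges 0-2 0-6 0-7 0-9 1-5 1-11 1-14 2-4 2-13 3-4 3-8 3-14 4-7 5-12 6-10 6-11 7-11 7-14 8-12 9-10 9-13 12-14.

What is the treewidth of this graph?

A width-3 tree decomposition is:
Bags: B1 = {2, 9, 10, 13}  B2 = {0, 2, 9, 10}  B3 = {0, 2, 6, 10}  B4 = {0, 2, 4, 6}  B5 = {0, 4, 6, 7}  B6 = {4, 6, 7, 11}  B7 = {3, 4, 7, 11}  B8 = {3, 7, 11, 14}  B9 = {1, 3, 11, 14}  B10 = {1, 3, 8, 14}  B11 = {1, 8, 12, 14}  B12 = {1, 5, 8, 12}
Tree: B1–B2, B2–B3, B3–B4, B4–B5, B5–B6, B6–B7, B7–B8, B8–B9, B9–B10, B10–B11, B11–B12
The largest bag has 4 vertices, giving width 3; this decomposition certifies tw(G) ≤ 3. For the lower bound: the 4 vertex sets {9,10,13}, {2}, {0}, {4,6,7,11} are disjoint, each induces a connected subgraph, and every pair is joined by at least one edge of G. Contracting each set to a single vertex therefore yields K_{4} as a minor, and since treewidth is minor-monotone, tw(G) ≥ tw(K_{4}) = 3. The upper and lower bounds meet at 3, so that is the treewidth.

3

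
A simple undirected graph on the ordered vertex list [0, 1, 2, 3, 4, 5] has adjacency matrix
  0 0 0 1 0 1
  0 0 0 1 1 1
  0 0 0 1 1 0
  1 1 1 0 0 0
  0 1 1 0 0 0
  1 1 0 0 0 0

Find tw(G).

A width-2 tree decomposition is:
Bags: B1 = {1, 2, 4}  B2 = {1, 2, 3}  B3 = {1, 3, 5}  B4 = {0, 3, 5}
Tree: B1–B2, B2–B3, B3–B4
Each bag holds 3 vertices, so the decomposition has width 2, which upper-bounds the treewidth. The edges 4–2–3–1–4 form a cycle, so G is not a tree and its treewidth is at least 2. The upper and lower bounds meet at 2, so that is the treewidth.

2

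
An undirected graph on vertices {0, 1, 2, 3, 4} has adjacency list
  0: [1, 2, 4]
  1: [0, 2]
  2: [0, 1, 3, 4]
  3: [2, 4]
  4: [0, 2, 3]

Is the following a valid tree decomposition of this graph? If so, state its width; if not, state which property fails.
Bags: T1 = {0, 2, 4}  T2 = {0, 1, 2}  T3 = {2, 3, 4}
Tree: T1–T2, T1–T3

Yes; width 2.

Vertex coverage: the bags together contain {0, 1, 2, 3, 4}, the full vertex set. Edge coverage: each edge of G has both endpoints in at least one bag. Running intersection: for every vertex, the bags containing it form a connected subtree. All three properties hold, so this is a valid tree decomposition of width max|bag| − 1 = 2, and hence tw(G) ≤ 2.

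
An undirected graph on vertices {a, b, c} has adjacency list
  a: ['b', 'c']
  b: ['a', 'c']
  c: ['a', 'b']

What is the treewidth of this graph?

A width-2 tree decomposition is:
Bags: B1 = {a, b, c}
Tree: (single bag)
With just one bag of size 3, the width is 3 − 1 = 2, so tw(G) ≤ 2. For the lower bound, the 3 vertices {a, b, c} are pairwise adjacent, and any tree decomposition puts a clique entirely inside one bag — forcing width ≥ 2. Combining the bounds, tw(G) = 2.

2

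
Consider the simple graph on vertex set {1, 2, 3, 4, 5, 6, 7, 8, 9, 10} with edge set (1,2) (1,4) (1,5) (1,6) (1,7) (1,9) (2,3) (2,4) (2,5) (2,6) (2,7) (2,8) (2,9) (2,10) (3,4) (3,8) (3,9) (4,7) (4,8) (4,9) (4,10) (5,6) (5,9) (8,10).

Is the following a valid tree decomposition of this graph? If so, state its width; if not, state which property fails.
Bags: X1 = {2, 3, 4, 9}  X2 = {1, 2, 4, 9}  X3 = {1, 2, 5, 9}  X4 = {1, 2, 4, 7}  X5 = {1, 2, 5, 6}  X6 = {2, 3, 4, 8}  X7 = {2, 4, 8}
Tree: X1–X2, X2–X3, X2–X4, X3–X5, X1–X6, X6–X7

No — vertex 10 appears in no bag.

A tree decomposition must satisfy three properties: every vertex lies in some bag; for every edge, both endpoints lie together in some bag; and for every vertex, the bags containing it form a connected subtree. Here vertex 10 appears in no bag, so the decomposition is invalid.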